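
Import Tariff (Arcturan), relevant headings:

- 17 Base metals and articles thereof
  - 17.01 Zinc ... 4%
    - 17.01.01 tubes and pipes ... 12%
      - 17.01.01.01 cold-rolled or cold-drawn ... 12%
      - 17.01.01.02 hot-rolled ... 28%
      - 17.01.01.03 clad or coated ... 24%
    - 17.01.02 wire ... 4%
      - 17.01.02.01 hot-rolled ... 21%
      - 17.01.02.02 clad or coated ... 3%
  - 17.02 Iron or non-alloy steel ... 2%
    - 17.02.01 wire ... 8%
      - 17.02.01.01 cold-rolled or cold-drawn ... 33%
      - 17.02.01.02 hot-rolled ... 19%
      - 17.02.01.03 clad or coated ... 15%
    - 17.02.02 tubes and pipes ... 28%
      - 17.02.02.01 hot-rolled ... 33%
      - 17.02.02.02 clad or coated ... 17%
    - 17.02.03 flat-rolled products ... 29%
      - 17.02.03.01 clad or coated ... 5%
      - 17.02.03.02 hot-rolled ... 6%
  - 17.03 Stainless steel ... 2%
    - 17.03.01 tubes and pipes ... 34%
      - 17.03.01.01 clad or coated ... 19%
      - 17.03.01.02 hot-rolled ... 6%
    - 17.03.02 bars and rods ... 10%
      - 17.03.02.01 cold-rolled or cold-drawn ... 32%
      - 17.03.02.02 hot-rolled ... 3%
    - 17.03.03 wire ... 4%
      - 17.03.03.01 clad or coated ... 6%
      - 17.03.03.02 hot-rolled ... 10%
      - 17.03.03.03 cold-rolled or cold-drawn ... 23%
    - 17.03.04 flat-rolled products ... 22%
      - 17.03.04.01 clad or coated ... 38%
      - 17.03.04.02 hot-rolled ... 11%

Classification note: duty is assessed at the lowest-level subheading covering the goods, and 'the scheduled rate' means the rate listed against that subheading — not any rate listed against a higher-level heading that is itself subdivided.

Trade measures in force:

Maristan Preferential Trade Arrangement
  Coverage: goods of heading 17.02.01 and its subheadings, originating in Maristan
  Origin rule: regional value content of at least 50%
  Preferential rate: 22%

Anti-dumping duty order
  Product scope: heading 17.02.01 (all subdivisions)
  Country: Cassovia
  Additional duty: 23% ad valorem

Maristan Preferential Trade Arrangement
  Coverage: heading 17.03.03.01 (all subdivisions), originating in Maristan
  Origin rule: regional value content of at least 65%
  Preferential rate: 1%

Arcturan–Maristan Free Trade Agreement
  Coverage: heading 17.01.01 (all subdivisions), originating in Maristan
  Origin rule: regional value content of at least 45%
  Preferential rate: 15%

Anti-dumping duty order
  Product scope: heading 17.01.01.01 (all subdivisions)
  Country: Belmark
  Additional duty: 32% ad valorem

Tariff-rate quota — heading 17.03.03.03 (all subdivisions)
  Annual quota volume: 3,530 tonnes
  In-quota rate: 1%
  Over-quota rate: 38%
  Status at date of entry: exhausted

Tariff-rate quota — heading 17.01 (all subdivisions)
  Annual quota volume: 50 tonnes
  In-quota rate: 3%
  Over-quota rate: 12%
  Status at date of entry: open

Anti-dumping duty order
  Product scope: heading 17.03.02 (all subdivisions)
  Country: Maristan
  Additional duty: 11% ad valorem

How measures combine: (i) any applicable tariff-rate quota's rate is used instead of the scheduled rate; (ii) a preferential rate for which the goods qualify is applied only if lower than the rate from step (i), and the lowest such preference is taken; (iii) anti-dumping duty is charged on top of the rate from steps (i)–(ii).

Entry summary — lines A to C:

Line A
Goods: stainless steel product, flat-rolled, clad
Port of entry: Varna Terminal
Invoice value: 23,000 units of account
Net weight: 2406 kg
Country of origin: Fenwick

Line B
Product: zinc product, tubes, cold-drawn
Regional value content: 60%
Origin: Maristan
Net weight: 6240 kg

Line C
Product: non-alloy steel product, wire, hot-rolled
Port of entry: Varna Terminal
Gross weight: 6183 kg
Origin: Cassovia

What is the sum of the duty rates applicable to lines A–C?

83%

Line A: stainless steel → 17.03; flat-rolled → 17.03.04; clad → 17.03.04.01. Scheduled 38%. No special measure applies. → 38%.
Line B: zinc → 17.01; tubes → 17.01.01; cold-drawn → 17.01.01.01. Scheduled 12%. quota on 17.01 open → in-quota 3%; Maristan agreement on 17.02.01: 17.01.01.01 not covered; Maristan agreement on 17.03.03.01: 17.01.01.01 not covered; Maristan agreement on 17.01.01: RVC ≥ 45% → 15% available; preference 15% not lower than 3% → no reduction. → 3%.
Line C: non-alloy steel → 17.02; wire → 17.02.01; hot-rolled → 17.02.01.02. Scheduled 19%. anti-dumping (Cassovia, 17.02.01): +23%; total 19% + 23% = 42%. → 42%.
Sum: 38% + 3% + 42% = 83%.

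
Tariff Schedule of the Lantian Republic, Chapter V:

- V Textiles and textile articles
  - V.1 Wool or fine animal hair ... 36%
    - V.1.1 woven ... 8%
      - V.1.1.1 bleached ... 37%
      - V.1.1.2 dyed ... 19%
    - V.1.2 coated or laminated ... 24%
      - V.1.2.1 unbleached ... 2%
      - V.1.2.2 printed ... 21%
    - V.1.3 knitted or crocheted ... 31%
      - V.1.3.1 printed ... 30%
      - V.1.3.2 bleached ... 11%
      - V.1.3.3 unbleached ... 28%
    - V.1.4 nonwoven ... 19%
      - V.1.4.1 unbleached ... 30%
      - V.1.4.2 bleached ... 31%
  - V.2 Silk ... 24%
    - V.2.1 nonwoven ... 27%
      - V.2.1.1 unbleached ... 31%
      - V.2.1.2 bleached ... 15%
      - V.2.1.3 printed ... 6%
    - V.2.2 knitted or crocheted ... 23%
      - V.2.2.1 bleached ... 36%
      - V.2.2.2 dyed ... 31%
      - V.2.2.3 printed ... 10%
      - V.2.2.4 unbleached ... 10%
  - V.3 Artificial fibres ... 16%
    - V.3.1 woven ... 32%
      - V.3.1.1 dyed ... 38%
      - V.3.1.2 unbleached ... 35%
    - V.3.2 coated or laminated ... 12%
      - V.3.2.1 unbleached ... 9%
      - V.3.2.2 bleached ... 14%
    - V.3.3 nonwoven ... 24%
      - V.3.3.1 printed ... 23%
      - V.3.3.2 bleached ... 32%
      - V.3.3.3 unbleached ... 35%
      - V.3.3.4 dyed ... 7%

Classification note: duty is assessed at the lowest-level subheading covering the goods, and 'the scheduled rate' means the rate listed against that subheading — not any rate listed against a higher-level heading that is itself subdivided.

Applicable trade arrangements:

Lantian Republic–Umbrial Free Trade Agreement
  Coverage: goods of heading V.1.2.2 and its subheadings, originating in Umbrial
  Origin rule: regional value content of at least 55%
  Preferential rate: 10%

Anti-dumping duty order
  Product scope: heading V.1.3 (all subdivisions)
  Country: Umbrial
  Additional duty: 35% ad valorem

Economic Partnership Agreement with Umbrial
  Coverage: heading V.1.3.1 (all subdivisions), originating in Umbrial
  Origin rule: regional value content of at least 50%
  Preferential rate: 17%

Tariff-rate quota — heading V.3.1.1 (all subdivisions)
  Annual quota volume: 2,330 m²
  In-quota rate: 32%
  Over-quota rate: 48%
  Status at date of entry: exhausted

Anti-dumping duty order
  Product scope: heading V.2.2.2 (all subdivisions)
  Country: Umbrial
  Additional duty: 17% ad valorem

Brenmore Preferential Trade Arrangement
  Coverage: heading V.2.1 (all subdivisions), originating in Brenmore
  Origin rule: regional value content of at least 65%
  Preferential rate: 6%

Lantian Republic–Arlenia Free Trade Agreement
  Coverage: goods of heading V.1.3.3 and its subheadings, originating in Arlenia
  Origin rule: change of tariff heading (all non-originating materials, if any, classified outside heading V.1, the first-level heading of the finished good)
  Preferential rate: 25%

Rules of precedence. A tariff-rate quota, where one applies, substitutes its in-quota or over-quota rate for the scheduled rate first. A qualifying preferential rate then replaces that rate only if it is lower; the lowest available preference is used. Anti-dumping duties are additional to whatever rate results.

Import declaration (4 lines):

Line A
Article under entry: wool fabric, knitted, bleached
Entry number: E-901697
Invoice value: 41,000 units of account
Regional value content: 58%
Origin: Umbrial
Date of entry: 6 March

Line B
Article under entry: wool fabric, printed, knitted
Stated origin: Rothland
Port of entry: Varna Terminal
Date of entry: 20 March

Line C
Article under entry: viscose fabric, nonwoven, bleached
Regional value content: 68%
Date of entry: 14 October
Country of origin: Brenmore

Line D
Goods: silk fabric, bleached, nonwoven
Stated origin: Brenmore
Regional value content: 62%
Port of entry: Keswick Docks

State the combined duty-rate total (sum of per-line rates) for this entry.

123%

Line A: wool → V.1; knitted → V.1.3; bleached → V.1.3.2. Scheduled 11%. Umbrial agreement on V.1.2.2: V.1.3.2 not covered; Umbrial agreement on V.1.3.1: V.1.3.2 not covered; anti-dumping (Umbrial, V.1.3): +35%; total 11% + 35% = 46%. → 46%.
Line B: wool → V.1; knitted → V.1.3; printed → V.1.3.1. Scheduled 30%. No special measure applies. → 30%.
Line C: viscose → V.3; nonwoven → V.3.3; bleached → V.3.3.2. Scheduled 32%. Brenmore agreement on V.2.1: V.3.3.2 not covered. → 32%.
Line D: silk → V.2; nonwoven → V.2.1; bleached → V.2.1.2. Scheduled 15%. Brenmore agreement on V.2.1: RVC < 65%. → 15%.
Sum: 46% + 30% + 32% + 15% = 123%.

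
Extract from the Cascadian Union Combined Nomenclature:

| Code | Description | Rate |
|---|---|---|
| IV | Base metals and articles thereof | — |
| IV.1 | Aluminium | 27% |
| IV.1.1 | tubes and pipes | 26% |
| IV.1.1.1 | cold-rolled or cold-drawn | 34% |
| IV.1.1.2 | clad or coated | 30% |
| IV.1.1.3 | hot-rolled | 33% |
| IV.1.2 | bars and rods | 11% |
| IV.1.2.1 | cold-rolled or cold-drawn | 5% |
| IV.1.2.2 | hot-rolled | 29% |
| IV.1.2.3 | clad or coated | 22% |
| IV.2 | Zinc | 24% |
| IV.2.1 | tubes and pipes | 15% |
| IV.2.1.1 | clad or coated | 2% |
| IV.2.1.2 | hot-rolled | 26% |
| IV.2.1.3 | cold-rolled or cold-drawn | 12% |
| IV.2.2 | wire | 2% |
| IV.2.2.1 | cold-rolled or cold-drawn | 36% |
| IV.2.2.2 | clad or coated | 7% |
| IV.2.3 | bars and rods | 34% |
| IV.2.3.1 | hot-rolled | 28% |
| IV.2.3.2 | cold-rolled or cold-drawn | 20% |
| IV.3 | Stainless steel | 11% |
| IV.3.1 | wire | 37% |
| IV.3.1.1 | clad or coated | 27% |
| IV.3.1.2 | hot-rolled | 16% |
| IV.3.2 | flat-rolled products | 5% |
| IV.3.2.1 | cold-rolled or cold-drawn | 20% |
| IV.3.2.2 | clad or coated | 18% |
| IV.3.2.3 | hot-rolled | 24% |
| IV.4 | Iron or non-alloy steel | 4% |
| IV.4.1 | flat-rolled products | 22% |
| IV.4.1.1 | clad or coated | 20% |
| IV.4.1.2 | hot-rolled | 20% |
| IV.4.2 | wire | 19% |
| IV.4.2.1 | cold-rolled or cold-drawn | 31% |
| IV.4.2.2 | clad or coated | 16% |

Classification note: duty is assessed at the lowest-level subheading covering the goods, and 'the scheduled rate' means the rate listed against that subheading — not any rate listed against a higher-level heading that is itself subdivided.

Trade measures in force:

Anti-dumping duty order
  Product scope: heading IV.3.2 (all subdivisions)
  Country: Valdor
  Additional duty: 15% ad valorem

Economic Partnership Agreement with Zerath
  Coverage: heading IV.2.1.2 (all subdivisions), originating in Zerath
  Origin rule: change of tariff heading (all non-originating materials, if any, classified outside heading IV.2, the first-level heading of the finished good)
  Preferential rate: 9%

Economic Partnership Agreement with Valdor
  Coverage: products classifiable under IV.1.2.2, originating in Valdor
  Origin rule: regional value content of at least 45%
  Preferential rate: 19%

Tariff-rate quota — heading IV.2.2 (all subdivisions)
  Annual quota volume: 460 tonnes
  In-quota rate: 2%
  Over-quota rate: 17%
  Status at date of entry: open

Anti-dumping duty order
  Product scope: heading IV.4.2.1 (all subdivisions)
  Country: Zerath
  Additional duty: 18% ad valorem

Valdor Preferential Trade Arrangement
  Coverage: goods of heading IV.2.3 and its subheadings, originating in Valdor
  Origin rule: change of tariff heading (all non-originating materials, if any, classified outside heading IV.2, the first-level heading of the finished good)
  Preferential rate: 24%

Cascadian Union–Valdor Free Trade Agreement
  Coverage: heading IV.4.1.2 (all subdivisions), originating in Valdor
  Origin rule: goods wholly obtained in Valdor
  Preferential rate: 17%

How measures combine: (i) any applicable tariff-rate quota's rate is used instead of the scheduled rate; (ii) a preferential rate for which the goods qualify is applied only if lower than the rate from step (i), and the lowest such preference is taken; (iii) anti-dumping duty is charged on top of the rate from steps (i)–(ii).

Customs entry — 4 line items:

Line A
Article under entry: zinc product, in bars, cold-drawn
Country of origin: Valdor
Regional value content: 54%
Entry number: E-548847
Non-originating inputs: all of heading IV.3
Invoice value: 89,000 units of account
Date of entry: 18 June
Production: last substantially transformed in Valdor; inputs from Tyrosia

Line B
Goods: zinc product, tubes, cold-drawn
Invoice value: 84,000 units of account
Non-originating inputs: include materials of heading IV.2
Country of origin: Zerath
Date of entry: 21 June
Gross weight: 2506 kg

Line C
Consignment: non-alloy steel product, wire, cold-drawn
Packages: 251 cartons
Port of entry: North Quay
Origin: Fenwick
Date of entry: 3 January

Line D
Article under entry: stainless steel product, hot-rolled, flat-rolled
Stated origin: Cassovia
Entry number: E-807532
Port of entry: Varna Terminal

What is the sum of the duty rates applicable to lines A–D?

87%

Line A: zinc → IV.2; in bars → IV.2.3; cold-drawn → IV.2.3.2. Scheduled 20%. Valdor agreement on IV.1.2.2: IV.2.3.2 not covered; Valdor agreement on IV.2.3: CTH met → 24% available; Valdor agreement on IV.4.1.2: IV.2.3.2 not covered; preference 24% not lower than 20% → no reduction. → 20%.
Line B: zinc → IV.2; tubes → IV.2.1; cold-drawn → IV.2.1.3. Scheduled 12%. Zerath agreement on IV.2.1.2: IV.2.1.3 not covered. → 12%.
Line C: non-alloy steel → IV.4; wire → IV.4.2; cold-drawn → IV.4.2.1. Scheduled 31%. No special measure applies. → 31%.
Line D: stainless steel → IV.3; flat-rolled → IV.3.2; hot-rolled → IV.3.2.3. Scheduled 24%. No special measure applies. → 24%.
Sum: 20% + 12% + 31% + 24% = 87%.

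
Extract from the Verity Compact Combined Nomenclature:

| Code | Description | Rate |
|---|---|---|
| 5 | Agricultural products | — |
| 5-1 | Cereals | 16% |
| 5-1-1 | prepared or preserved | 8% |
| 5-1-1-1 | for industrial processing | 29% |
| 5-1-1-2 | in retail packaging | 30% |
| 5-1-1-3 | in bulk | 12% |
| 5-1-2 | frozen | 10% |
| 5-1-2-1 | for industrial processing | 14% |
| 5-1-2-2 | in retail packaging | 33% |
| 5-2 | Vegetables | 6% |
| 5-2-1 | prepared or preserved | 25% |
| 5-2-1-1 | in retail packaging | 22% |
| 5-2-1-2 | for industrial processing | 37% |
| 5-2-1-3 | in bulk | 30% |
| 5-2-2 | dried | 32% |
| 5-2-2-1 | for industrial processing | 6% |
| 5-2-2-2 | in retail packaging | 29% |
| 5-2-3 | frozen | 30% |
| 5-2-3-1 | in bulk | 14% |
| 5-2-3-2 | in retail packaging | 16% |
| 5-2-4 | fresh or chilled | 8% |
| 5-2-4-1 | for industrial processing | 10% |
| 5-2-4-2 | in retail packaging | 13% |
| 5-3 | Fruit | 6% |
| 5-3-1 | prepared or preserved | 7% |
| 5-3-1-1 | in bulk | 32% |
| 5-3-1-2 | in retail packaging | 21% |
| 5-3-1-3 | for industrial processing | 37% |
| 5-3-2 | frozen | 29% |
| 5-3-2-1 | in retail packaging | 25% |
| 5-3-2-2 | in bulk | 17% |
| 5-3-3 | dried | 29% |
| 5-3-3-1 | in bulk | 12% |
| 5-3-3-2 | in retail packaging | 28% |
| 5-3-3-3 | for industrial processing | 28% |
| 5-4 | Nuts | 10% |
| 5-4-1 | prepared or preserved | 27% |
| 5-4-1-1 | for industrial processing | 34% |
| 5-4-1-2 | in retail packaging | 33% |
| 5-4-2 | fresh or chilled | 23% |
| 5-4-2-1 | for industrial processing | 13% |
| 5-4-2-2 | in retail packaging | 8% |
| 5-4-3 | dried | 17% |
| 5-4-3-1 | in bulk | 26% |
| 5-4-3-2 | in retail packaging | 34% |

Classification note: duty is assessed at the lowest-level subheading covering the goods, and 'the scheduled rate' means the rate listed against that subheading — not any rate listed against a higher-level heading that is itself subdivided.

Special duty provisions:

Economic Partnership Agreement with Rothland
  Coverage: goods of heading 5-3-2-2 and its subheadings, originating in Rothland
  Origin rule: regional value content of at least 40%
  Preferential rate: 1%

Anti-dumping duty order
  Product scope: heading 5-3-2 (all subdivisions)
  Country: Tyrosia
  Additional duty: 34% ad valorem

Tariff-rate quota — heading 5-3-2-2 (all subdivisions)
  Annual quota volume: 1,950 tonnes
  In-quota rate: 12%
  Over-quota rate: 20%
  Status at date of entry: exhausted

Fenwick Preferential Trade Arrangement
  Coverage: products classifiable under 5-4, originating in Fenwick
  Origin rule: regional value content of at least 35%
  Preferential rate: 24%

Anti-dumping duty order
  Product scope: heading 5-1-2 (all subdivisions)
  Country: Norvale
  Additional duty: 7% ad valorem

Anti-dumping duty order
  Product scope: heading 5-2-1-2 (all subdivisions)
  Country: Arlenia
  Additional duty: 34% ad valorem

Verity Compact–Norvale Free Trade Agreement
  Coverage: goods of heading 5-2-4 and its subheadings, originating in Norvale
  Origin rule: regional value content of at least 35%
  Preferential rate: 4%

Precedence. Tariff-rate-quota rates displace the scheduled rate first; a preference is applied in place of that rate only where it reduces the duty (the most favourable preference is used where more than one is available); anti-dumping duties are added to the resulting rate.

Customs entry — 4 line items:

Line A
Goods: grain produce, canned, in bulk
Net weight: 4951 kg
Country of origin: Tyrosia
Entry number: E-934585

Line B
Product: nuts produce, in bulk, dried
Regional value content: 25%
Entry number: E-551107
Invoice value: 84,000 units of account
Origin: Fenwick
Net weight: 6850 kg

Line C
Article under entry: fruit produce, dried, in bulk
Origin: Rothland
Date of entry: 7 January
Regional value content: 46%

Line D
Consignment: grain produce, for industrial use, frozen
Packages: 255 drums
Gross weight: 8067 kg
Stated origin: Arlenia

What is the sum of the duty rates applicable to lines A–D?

64%

Line A: grain → 5-1; canned → 5-1-1; in bulk → 5-1-1-3. Scheduled 12%. No special measure applies. → 12%.
Line B: nuts → 5-4; dried → 5-4-3; in bulk → 5-4-3-1. Scheduled 26%. Fenwick agreement on 5-4: RVC < 35%. → 26%.
Line C: fruit → 5-3; dried → 5-3-3; in bulk → 5-3-3-1. Scheduled 12%. Rothland agreement on 5-3-2-2: 5-3-3-1 not covered. → 12%.
Line D: grain → 5-1; frozen → 5-1-2; for industrial use → 5-1-2-1. Scheduled 14%. No special measure applies. → 14%.
Sum: 12% + 26% + 12% + 14% = 64%.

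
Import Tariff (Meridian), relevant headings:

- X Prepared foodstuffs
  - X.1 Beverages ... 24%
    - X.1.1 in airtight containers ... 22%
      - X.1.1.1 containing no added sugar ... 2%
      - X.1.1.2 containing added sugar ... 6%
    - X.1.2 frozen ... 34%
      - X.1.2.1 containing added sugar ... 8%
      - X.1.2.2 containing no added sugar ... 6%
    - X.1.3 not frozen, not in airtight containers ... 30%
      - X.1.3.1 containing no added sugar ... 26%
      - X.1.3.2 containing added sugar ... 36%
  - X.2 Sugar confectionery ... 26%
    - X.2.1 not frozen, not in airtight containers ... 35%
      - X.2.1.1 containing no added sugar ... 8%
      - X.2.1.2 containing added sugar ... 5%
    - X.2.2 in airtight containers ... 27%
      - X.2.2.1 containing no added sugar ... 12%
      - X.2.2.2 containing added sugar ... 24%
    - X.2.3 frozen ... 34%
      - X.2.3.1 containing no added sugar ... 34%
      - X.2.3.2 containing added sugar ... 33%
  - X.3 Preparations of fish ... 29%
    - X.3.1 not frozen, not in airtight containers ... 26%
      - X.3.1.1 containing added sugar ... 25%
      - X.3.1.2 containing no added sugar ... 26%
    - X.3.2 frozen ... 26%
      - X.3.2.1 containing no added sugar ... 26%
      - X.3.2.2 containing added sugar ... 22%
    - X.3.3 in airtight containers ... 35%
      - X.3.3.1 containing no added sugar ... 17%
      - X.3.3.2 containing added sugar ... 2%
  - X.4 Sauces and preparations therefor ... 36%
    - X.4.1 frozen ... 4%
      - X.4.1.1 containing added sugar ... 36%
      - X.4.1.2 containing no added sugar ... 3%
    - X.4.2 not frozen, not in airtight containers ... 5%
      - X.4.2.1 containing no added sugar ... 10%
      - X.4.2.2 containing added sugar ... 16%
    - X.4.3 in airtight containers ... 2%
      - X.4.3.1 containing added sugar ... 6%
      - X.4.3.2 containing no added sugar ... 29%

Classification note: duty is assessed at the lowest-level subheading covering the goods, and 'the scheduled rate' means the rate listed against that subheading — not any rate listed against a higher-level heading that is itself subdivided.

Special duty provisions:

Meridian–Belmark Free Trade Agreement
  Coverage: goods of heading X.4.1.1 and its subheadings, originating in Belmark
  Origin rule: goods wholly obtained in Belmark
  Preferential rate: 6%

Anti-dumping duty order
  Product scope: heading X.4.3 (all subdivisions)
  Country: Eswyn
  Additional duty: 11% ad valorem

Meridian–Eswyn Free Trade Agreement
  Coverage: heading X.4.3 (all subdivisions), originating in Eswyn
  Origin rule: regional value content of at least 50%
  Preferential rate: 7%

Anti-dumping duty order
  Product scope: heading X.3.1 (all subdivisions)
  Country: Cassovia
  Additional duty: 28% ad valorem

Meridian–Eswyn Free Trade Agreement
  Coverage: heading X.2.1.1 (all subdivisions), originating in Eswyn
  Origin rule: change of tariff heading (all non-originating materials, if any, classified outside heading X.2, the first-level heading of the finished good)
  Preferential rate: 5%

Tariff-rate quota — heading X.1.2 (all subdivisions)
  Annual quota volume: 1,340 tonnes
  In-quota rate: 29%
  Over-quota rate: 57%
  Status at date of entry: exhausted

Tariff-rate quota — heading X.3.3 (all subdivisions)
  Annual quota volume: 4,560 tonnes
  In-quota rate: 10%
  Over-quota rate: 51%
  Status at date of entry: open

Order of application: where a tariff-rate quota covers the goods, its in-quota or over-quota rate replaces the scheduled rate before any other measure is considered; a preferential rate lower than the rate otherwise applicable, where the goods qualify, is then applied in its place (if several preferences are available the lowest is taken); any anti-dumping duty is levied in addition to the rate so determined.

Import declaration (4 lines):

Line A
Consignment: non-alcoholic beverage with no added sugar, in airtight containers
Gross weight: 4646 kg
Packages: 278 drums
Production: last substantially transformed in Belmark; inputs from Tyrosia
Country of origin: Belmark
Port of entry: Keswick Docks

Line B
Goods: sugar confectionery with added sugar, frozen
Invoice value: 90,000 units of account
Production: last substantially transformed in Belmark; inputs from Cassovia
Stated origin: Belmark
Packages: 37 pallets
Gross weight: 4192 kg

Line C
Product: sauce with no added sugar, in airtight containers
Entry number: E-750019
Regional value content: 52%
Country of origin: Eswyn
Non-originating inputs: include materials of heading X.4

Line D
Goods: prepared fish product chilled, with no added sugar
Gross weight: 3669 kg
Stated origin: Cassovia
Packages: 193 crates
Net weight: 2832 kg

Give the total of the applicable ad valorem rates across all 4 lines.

107%

Line A: non-alcoholic beverage → X.1; in airtight containers → X.1.1; with no added sugar → X.1.1.1. Scheduled 2%. Belmark agreement on X.4.1.1: X.1.1.1 not covered. → 2%.
Line B: sugar confectionery → X.2; frozen → X.2.3; with added sugar → X.2.3.2. Scheduled 33%. Belmark agreement on X.4.1.1: X.2.3.2 not covered. → 33%.
Line C: sauce → X.4; in airtight containers → X.4.3; with no added sugar → X.4.3.2. Scheduled 29%. Eswyn agreement on X.4.3: RVC ≥ 50% → 7% available; Eswyn agreement on X.2.1.1: X.4.3.2 not covered; preferential 7%; anti-dumping (Eswyn, X.4.3): +11%; total 7% + 11% = 18%. → 18%.
Line D: prepared fish product → X.3; chilled → X.3.1; with no added sugar → X.3.1.2. Scheduled 26%. anti-dumping (Cassovia, X.3.1): +28%; total 26% + 28% = 54%. → 54%.
Sum: 2% + 33% + 18% + 54% = 107%.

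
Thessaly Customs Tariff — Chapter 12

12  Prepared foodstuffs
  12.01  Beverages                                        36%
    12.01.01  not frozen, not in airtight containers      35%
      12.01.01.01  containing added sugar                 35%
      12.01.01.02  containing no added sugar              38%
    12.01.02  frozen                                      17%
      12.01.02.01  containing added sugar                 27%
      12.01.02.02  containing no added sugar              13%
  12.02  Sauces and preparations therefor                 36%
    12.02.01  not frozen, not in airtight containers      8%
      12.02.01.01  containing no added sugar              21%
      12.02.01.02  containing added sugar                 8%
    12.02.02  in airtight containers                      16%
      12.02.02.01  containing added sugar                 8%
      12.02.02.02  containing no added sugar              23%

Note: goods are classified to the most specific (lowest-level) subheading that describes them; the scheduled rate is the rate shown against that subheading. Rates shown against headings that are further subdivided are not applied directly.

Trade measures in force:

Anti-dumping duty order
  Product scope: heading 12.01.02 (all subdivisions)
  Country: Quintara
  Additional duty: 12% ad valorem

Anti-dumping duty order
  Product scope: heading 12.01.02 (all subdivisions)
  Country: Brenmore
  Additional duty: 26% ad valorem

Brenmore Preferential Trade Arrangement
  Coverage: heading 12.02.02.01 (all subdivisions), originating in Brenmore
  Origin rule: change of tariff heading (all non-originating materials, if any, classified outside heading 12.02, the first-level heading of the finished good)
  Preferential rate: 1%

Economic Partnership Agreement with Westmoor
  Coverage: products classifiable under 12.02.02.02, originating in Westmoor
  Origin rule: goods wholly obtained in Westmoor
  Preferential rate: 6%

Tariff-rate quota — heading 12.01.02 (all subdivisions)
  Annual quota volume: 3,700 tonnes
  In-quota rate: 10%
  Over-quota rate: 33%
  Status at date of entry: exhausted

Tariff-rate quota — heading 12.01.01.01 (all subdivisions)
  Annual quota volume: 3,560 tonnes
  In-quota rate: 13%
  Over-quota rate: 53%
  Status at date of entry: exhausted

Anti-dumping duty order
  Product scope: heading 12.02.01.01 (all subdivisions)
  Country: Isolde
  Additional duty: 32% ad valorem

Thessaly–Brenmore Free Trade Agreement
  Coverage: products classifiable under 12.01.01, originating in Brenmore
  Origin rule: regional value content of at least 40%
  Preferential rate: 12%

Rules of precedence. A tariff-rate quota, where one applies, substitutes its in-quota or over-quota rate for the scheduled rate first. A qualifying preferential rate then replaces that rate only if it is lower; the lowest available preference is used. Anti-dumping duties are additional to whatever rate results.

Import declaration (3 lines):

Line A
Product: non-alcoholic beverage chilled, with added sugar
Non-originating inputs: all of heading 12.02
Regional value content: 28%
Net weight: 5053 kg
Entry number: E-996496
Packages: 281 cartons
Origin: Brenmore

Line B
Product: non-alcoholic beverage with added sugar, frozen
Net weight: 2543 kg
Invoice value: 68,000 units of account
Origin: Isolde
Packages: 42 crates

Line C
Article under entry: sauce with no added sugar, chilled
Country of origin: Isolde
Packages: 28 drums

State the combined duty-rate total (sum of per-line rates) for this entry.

139%

Line A: non-alcoholic beverage → 12.01; chilled → 12.01.01; with added sugar → 12.01.01.01. Scheduled 35%. quota on 12.01.01.01 exhausted → over-quota 53%; Brenmore agreement on 12.02.02.01: 12.01.01.01 not covered; Brenmore agreement on 12.01.01: RVC < 40%. → 53%.
Line B: non-alcoholic beverage → 12.01; frozen → 12.01.02; with added sugar → 12.01.02.01. Scheduled 27%. quota on 12.01.02 exhausted → over-quota 33%. → 33%.
Line C: sauce → 12.02; chilled → 12.02.01; with no added sugar → 12.02.01.01. Scheduled 21%. anti-dumping (Isolde, 12.02.01.01): +32%; total 21% + 32% = 53%. → 53%.
Sum: 53% + 33% + 53% = 139%.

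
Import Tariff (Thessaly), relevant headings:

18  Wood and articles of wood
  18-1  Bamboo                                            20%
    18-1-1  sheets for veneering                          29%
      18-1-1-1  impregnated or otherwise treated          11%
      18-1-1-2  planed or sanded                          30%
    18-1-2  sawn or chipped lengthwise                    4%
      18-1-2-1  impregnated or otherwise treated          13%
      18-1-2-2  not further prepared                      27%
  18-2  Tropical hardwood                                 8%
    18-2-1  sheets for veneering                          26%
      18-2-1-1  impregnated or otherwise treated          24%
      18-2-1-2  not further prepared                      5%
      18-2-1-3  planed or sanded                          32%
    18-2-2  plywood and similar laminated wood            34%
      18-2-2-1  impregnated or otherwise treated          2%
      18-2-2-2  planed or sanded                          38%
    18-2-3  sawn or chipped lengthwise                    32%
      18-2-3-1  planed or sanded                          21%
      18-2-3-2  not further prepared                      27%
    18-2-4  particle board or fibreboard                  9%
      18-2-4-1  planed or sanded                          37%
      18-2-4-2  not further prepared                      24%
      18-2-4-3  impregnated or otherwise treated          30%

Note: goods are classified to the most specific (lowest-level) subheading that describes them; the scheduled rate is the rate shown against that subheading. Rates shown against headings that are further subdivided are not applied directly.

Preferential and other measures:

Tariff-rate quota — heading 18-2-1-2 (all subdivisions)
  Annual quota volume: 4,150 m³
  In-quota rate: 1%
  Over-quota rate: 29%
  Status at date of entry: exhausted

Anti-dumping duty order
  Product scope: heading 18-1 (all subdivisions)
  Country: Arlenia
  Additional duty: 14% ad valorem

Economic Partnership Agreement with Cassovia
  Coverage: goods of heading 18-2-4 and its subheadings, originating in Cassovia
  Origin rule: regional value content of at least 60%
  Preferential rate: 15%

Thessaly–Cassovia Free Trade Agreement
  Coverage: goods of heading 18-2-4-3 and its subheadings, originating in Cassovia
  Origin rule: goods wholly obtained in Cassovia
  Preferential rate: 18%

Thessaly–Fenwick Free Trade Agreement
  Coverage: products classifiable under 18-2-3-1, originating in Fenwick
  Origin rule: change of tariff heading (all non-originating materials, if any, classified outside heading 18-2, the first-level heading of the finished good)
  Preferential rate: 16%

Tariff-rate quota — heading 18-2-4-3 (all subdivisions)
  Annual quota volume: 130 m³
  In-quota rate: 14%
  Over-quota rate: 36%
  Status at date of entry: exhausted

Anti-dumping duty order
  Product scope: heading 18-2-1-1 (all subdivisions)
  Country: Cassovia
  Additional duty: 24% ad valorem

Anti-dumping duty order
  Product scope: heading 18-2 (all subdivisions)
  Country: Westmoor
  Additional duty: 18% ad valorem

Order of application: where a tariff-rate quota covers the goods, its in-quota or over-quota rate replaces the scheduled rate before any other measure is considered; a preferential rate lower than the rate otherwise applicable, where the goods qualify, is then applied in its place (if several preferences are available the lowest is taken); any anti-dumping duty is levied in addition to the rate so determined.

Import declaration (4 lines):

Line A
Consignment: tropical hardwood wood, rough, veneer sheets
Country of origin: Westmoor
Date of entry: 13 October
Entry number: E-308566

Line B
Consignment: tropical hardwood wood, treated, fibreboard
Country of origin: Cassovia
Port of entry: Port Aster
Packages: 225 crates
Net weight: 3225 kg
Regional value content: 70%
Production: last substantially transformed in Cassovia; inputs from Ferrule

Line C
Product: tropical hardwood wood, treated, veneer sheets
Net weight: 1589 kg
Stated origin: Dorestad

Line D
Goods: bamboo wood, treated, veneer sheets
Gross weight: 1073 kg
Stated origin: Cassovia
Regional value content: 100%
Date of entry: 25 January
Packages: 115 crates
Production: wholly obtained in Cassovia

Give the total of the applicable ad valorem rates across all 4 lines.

97%

Line A: tropical hardwood → 18-2; veneer sheets → 18-2-1; rough → 18-2-1-2. Scheduled 5%. quota on 18-2-1-2 exhausted → over-quota 29%; anti-dumping (Westmoor, 18-2): +18%; total 29% + 18% = 47%. → 47%.
Line B: tropical hardwood → 18-2; fibreboard → 18-2-4; treated → 18-2-4-3. Scheduled 30%. quota on 18-2-4-3 exhausted → over-quota 36%; Cassovia agreement on 18-2-4: RVC ≥ 60% → 15% available; Cassovia agreement on 18-2-4-3: not wholly obtained; preferential 15%. → 15%.
Line C: tropical hardwood → 18-2; veneer sheets → 18-2-1; treated → 18-2-1-1. Scheduled 24%. No special measure applies. → 24%.
Line D: bamboo → 18-1; veneer sheets → 18-1-1; treated → 18-1-1-1. Scheduled 11%. Cassovia agreement on 18-2-4: 18-1-1-1 not covered; Cassovia agreement on 18-2-4-3: 18-1-1-1 not covered. → 11%.
Sum: 47% + 15% + 24% + 11% = 97%.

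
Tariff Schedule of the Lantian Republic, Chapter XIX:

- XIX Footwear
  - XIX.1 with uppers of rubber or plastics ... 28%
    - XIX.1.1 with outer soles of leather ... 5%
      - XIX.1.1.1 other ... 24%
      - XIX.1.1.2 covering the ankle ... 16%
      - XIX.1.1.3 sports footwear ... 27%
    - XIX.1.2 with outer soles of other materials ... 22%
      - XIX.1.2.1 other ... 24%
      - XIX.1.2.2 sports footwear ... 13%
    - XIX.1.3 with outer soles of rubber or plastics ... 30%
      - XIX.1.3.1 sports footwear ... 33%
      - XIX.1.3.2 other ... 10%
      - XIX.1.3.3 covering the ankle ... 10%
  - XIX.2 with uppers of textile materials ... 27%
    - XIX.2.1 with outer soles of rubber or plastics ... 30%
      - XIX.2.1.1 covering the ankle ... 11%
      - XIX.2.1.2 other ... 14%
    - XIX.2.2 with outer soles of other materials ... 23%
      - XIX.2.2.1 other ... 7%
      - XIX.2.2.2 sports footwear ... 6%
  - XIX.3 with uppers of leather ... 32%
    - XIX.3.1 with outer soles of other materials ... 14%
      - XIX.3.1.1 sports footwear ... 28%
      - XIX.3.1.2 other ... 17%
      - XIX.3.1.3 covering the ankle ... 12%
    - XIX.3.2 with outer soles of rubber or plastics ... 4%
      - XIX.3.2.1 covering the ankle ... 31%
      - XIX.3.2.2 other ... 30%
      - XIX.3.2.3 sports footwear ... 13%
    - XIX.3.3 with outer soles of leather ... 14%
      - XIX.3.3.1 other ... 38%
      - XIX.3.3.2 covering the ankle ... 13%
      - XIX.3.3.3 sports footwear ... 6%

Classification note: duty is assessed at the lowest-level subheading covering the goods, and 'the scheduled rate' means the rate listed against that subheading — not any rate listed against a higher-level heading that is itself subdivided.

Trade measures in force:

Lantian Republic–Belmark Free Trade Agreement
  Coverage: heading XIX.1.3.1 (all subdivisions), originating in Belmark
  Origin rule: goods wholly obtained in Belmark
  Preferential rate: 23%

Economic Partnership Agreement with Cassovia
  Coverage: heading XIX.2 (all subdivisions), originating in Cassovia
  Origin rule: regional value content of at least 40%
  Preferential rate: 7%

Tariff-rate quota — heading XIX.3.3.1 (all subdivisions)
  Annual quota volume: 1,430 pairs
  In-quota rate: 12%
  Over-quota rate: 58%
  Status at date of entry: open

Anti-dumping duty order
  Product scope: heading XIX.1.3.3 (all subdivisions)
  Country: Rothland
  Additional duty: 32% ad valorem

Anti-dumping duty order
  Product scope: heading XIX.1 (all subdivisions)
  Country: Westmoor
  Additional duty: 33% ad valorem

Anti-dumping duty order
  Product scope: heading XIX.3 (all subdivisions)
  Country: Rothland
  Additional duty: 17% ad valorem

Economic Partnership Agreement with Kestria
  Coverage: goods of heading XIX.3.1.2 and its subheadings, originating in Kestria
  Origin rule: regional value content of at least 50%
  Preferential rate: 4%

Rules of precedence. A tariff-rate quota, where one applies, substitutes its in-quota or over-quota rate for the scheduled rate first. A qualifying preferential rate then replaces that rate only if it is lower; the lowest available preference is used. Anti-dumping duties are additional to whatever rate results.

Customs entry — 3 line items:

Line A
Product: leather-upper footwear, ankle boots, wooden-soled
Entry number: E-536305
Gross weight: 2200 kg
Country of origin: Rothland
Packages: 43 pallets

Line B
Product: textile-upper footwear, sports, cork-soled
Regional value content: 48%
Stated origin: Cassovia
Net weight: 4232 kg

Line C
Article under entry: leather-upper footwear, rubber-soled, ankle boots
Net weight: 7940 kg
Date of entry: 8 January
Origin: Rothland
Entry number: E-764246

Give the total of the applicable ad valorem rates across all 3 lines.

Line A: leather-upper → XIX.3; wooden-soled → XIX.3.1; ankle boots → XIX.3.1.3. Scheduled 12%. anti-dumping (Rothland, XIX.3): +17%; total 12% + 17% = 29%. → 29%.
Line B: textile-upper → XIX.2; cork-soled → XIX.2.2; sports → XIX.2.2.2. Scheduled 6%. Cassovia agreement on XIX.2: RVC ≥ 40% → 7% available; preference 7% not lower than 6% → no reduction. → 6%.
Line C: leather-upper → XIX.3; rubber-soled → XIX.3.2; ankle boots → XIX.3.2.1. Scheduled 31%. anti-dumping (Rothland, XIX.3): +17%; total 31% + 17% = 48%. → 48%.
Sum: 29% + 6% + 48% = 83%.

83%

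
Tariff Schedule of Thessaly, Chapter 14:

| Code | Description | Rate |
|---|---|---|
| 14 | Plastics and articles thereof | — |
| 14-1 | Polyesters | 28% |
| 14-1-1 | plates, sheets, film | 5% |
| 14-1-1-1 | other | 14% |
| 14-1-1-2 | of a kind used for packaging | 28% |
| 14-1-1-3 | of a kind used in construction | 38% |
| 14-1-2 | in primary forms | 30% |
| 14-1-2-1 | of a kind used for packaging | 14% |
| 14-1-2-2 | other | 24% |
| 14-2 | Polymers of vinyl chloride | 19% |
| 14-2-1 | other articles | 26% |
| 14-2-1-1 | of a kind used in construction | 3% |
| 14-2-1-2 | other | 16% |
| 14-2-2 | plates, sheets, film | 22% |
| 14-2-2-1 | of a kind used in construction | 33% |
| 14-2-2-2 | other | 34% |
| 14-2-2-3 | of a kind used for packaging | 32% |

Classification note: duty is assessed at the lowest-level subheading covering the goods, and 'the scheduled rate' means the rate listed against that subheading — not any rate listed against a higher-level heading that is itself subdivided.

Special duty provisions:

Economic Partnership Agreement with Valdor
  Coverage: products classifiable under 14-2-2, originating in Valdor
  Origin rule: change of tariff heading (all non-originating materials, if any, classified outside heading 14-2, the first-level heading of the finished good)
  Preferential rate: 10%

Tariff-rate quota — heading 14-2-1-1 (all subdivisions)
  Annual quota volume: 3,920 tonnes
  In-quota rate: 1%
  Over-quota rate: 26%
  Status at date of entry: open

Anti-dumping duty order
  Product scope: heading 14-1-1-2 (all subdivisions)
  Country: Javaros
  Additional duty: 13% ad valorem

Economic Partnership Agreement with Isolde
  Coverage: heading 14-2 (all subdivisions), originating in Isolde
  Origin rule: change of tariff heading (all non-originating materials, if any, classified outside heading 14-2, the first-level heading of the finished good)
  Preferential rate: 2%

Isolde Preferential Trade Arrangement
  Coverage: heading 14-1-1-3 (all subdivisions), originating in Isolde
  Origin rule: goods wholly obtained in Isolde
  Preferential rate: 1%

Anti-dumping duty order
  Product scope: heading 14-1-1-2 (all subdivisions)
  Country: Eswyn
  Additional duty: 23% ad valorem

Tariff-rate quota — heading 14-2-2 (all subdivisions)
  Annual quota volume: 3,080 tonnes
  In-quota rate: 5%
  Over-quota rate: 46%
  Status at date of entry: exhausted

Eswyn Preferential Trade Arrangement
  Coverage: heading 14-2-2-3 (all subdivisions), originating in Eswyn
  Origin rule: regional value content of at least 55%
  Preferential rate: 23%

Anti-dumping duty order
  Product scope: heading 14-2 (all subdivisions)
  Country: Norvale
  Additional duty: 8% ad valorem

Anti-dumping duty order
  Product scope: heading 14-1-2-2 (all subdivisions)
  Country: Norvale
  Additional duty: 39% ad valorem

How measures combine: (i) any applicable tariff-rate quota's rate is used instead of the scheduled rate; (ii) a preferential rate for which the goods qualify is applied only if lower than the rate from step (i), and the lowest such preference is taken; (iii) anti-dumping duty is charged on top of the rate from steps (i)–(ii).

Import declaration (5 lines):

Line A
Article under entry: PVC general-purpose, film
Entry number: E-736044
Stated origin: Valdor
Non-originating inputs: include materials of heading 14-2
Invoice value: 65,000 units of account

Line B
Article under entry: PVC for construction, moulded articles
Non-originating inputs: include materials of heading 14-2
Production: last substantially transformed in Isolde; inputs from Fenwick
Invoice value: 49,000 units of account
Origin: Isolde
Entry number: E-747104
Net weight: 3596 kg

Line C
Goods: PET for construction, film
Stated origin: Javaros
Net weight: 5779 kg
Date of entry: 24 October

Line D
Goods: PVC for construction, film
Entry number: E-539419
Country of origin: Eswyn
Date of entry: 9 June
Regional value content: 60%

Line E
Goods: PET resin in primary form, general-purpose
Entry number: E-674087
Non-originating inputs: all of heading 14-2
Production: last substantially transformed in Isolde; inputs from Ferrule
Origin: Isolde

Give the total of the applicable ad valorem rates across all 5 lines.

155%

Line A: PVC → 14-2; film → 14-2-2; general-purpose → 14-2-2-2. Scheduled 34%. quota on 14-2-2 exhausted → over-quota 46%; Valdor agreement on 14-2-2: CTH not met. → 46%.
Line B: PVC → 14-2; moulded articles → 14-2-1; for construction → 14-2-1-1. Scheduled 3%. quota on 14-2-1-1 open → in-quota 1%; Isolde agreement on 14-2: CTH not met; Isolde agreement on 14-1-1-3: 14-2-1-1 not covered. → 1%.
Line C: PET → 14-1; film → 14-1-1; for construction → 14-1-1-3. Scheduled 38%. No special measure applies. → 38%.
Line D: PVC → 14-2; film → 14-2-2; for construction → 14-2-2-1. Scheduled 33%. quota on 14-2-2 exhausted → over-quota 46%; Eswyn agreement on 14-2-2-3: 14-2-2-1 not covered. → 46%.
Line E: PET → 14-1; resin in primary form → 14-1-2; general-purpose → 14-1-2-2. Scheduled 24%. Isolde agreement on 14-2: 14-1-2-2 not covered; Isolde agreement on 14-1-1-3: 14-1-2-2 not covered. → 24%.
Sum: 46% + 1% + 38% + 46% + 24% = 155%.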